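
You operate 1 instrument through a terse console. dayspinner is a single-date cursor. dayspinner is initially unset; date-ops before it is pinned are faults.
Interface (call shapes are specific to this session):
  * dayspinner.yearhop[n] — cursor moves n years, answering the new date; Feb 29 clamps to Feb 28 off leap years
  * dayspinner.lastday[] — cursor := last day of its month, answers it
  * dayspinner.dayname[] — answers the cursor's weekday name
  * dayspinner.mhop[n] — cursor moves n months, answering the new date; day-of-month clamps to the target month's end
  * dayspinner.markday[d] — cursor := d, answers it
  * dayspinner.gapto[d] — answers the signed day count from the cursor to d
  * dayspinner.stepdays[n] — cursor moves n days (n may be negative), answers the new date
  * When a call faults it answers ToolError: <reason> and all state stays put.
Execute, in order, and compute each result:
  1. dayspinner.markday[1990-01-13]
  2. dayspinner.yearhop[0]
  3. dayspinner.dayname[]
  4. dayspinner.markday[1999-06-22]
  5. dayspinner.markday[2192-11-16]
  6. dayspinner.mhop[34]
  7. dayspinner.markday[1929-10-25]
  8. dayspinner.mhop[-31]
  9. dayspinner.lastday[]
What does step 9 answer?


Answer: 1927-03-31

Derivation:
-> dayspinner.markday(d→1990-01-13)
<- 1990-01-13
-> dayspinner.yearhop(n→0)
<- 1990-01-13
-> dayspinner.dayname()
<- Saturday
-> dayspinner.markday(d→1999-06-22)
<- 1999-06-22
-> dayspinner.markday(d→2192-11-16)
<- 2192-11-16
-> dayspinner.mhop(n→34)
<- 2195-09-16
-> dayspinner.markday(d→1929-10-25)
<- 1929-10-25
-> dayspinner.mhop(n→-31)
<- 1927-03-25
-> dayspinner.lastday()
<- 1927-03-31


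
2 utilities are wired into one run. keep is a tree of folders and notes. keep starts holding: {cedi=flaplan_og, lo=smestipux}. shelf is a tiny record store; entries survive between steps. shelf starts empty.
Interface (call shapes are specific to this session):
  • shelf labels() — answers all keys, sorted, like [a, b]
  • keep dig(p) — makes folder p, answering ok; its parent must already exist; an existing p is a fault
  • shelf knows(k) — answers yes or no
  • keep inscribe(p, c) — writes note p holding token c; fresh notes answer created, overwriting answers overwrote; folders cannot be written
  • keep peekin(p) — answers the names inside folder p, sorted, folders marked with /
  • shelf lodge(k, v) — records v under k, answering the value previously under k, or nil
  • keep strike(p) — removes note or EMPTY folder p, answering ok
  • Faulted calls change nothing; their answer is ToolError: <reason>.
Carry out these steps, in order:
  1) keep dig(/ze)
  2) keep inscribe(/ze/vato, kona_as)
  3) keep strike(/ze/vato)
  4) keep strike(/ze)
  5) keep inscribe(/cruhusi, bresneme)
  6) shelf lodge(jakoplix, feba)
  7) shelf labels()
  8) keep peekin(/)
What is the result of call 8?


Answer: [cedi, cruhusi, lo]

Derivation:
I use keep dig passing p→/ze, which returns ok.
Then keep inscribe passing p→/ze/vato, c→kona_as, and get created.
Next I call keep strike passing p→/ze/vato, yielding ok.
I invoke keep strike passing p→/ze, which returns ok.
Next I call keep inscribe passing p→/cruhusi, c→bresneme, which returns created.
Then shelf lodge passing k→jakoplix, v→feba, and see nil.
I invoke shelf labels, and get [jakoplix].
Invoking keep peekin passing p→/, → [cedi, cruhusi, lo].


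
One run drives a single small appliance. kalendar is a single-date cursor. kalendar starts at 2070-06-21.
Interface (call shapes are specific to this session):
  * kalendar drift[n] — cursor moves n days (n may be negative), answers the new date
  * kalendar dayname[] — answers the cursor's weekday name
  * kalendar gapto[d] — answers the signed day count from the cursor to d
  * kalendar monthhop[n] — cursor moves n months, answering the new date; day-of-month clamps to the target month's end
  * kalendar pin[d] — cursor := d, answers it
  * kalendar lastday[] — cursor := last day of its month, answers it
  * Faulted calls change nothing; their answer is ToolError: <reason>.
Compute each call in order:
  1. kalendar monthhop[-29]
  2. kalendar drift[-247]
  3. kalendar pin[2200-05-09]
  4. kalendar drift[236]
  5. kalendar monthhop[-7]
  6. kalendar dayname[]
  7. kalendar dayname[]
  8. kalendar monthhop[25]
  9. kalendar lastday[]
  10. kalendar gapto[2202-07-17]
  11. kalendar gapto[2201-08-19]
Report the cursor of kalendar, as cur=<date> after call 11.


! kalendar monthhop(n=-29) => 2068-01-21
! kalendar drift(n=-247) => 2067-05-19
! kalendar pin(d=2200-05-09) => 2200-05-09
! kalendar drift(n=236) => 2200-12-31
! kalendar monthhop(n=-7) => 2200-05-31
! kalendar dayname() => Saturday
! kalendar dayname() => Saturday
! kalendar monthhop(n=25) => 2202-06-30
! kalendar lastday() => 2202-06-30
! kalendar gapto(d=2202-07-17) => 17
! kalendar gapto(d=2201-08-19) => -315

Answer: cur=2202-06-30


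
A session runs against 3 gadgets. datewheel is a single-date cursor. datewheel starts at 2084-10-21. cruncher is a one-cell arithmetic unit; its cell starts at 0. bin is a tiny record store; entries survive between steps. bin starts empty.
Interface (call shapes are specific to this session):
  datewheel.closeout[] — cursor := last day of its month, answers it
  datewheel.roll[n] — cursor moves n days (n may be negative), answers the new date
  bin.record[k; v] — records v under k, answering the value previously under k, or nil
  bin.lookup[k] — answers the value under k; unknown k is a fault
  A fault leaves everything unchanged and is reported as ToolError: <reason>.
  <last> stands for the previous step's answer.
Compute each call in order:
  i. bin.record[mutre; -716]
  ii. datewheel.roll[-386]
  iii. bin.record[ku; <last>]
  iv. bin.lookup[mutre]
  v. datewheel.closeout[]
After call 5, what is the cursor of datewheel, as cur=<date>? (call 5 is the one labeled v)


// 1. bin.record(k=mutre, v=-716) == nil
// 2. datewheel.roll(n=-386) == 2083-10-01
// 3. bin.record(k=ku, v=<last>) == nil
// 4. bin.lookup(k=mutre) == -716
// 5. datewheel.closeout() == 2083-10-31

Answer: cur=2083-10-31


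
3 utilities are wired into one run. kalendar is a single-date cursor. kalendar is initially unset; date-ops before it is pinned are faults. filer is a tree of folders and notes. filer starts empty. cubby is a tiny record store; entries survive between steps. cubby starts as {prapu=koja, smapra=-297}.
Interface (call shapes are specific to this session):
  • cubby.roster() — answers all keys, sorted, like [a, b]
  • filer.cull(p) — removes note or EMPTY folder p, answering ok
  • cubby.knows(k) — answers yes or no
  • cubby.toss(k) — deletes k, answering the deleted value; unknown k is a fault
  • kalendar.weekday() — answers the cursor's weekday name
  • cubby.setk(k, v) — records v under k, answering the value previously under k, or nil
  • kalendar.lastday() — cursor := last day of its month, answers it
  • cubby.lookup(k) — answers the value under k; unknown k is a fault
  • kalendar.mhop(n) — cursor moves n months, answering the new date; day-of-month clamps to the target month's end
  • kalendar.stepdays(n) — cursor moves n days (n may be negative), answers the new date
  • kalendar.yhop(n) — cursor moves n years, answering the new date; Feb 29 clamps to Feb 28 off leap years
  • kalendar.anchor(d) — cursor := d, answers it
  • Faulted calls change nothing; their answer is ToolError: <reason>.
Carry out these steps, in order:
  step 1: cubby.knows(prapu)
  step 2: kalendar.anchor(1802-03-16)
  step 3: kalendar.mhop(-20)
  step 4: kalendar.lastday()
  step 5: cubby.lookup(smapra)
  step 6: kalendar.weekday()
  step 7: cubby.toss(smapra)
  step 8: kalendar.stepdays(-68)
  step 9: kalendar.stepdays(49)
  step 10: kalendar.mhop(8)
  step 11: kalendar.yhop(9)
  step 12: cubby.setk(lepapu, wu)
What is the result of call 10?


Answer: 1801-03-12

Derivation:
[in] cubby.knows prapu
= yes
[in] kalendar.anchor 1802-03-16
= 1802-03-16
[in] kalendar.mhop -20
= 1800-07-16
[in] kalendar.lastday
= 1800-07-31
[in] cubby.lookup smapra
= -297
[in] kalendar.weekday
= Thursday
[in] cubby.toss smapra
= -297
[in] kalendar.stepdays -68
= 1800-05-24
[in] kalendar.stepdays 49
= 1800-07-12
[in] kalendar.mhop 8
= 1801-03-12
[in] kalendar.yhop 9
= 1810-03-12
[in] cubby.setk lepapu wu
= nil


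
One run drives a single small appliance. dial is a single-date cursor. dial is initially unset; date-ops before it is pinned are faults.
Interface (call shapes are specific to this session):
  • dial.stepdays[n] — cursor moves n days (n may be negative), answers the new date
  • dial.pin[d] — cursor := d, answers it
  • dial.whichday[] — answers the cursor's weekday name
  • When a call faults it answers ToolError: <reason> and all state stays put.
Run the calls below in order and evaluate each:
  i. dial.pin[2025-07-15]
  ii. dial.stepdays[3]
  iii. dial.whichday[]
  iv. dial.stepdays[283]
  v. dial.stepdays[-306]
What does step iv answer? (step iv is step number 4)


I use dial.pin using d=2025-07-15, giving 2025-07-15.
Using dial.stepdays using n=3, and observe 2025-07-18.
I try dial.whichday(), and see Friday.
Using dial.stepdays using n=283, and see 2026-04-27.
I call dial.stepdays using n=-306, and observe 2025-06-25.

Answer: 2026-04-27


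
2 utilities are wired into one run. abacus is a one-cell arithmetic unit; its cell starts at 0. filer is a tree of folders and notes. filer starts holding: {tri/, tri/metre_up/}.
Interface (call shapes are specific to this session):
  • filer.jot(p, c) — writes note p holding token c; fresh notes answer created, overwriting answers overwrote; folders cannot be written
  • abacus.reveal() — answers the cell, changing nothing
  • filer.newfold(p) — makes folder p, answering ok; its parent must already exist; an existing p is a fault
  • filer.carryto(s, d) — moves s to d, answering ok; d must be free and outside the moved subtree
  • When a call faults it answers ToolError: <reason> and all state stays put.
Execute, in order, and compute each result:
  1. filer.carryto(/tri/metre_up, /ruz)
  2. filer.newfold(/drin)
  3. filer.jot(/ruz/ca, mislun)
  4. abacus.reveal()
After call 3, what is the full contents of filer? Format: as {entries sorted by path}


Answer: {drin/, ruz/, ruz/ca=mislun, tri/}

Derivation:
Using filer.carryto on /tri/metre_up, /ruz, and see ok.
I use filer.newfold on /drin, → ok.
Next I call filer.jot on /ruz/ca, mislun, yielding created.
Now I run abacus.reveal(), and observe 0.


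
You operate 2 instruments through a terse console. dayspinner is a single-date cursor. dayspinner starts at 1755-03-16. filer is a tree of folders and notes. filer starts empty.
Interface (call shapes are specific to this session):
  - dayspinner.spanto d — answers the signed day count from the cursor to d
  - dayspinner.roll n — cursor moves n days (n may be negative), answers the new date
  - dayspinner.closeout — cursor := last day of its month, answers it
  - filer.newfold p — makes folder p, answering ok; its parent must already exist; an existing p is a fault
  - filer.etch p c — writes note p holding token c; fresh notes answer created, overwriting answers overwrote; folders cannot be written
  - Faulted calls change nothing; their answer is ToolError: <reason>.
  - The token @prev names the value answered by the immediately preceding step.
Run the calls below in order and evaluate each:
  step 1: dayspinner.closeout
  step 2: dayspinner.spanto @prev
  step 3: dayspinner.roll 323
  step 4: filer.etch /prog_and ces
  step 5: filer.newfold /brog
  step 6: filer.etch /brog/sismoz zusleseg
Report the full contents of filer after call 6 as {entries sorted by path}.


-- 1. dayspinner.closeout() -> 1755-03-31
-- 2. dayspinner.spanto(d=@prev) -> 0
-- 3. dayspinner.roll(n=323) -> 1756-02-17
-- 4. filer.etch(p=/prog_and, c=ces) -> created
-- 5. filer.newfold(p=/brog) -> ok
-- 6. filer.etch(p=/brog/sismoz, c=zusleseg) -> created

Answer: {brog/, brog/sismoz=zusleseg, prog_and=ces}


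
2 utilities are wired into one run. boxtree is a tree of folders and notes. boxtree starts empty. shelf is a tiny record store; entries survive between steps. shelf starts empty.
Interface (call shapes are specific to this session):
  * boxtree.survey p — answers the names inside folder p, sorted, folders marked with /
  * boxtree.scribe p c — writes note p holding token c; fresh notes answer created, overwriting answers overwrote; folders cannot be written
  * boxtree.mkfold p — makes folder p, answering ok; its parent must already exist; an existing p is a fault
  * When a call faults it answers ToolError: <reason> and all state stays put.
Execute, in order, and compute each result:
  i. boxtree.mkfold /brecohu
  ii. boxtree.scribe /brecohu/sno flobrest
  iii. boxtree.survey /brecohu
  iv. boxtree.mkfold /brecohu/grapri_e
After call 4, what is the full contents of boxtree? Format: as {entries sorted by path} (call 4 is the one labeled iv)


Answer: {brecohu/, brecohu/grapri_e/, brecohu/sno=flobrest}

Derivation:
I invoke mkfold with p: /brecohu, which returns ok.
Now I run scribe with p: /brecohu/sno, c: flobrest, which returns created.
Now I run survey with p: /brecohu, and see [sno].
I use mkfold with p: /brecohu/grapri_e, → ok.


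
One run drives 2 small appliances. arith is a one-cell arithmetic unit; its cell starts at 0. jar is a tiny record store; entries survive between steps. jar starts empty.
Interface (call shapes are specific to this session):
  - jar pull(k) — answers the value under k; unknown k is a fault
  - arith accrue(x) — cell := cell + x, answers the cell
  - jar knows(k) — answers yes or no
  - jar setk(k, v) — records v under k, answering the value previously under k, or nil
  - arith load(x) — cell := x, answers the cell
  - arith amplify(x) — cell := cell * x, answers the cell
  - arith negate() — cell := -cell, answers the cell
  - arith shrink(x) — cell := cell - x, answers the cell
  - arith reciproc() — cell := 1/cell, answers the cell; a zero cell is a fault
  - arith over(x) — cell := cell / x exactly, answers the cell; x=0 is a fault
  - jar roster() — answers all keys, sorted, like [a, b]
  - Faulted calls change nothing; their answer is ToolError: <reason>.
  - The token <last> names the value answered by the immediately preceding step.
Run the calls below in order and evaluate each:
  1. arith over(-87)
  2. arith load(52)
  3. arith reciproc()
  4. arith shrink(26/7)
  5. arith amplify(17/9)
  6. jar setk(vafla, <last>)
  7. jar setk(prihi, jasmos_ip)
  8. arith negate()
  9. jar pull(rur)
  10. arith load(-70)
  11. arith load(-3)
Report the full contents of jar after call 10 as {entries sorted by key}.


Answer: {prihi=jasmos_ip, vafla=-22865/3276}

Derivation:
% arith over x=-87
:: 0
% arith load x=52
:: 52
% arith reciproc
:: 1/52
% arith shrink x=26/7
:: -1345/364
% arith amplify x=17/9
:: -22865/3276
% jar setk k=vafla v=<last>
:: nil
% jar setk k=prihi v=jasmos_ip
:: nil
% arith negate
:: 22865/3276
% jar pull k=rur
:: ToolError: no such key rur
% arith load x=-70
:: -70
% arith load x=-3
:: -3


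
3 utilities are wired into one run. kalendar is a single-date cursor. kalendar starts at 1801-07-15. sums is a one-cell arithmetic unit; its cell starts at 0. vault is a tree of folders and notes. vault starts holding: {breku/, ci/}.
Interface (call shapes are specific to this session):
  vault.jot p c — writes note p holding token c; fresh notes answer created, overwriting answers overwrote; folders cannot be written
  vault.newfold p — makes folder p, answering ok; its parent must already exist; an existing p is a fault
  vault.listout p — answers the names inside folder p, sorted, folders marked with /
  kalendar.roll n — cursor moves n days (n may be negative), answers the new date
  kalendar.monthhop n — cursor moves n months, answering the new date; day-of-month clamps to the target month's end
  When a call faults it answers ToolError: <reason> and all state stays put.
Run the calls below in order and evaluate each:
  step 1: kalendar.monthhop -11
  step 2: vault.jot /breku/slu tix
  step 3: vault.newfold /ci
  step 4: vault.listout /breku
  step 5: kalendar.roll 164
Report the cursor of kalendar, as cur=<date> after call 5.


Answer: cur=1801-01-26

Derivation:
~$ kalendar.monthhop n=-11
  1800-08-15
~$ vault.jot p=/breku/slu c=tix
  created
~$ vault.newfold p=/ci
  ToolError: exists
~$ vault.listout p=/breku
  [slu]
~$ kalendar.roll n=164
  1801-01-26


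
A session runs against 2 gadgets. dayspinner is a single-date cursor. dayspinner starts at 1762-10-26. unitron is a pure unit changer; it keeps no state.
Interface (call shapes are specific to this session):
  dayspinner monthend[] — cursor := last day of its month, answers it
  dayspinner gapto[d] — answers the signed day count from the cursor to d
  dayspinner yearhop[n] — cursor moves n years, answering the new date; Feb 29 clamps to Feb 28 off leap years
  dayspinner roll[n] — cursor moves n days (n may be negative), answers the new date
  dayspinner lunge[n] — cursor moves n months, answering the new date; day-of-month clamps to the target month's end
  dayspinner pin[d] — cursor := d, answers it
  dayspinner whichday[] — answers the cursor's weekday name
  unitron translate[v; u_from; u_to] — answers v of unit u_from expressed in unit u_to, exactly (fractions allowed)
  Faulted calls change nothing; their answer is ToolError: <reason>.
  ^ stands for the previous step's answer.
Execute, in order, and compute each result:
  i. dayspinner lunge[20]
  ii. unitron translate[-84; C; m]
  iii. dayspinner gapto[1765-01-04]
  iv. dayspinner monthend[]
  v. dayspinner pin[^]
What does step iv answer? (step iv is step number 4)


~$ dayspinner lunge n='20'
[out] 1764-06-26
~$ unitron translate v='-84' u_from='C' u_to='m'
[out] ToolError: incompatible units
~$ dayspinner gapto d='1765-01-04'
[out] 192
~$ dayspinner monthend
[out] 1764-06-30
~$ dayspinner pin d='^'
[out] 1764-06-30

Answer: 1764-06-30


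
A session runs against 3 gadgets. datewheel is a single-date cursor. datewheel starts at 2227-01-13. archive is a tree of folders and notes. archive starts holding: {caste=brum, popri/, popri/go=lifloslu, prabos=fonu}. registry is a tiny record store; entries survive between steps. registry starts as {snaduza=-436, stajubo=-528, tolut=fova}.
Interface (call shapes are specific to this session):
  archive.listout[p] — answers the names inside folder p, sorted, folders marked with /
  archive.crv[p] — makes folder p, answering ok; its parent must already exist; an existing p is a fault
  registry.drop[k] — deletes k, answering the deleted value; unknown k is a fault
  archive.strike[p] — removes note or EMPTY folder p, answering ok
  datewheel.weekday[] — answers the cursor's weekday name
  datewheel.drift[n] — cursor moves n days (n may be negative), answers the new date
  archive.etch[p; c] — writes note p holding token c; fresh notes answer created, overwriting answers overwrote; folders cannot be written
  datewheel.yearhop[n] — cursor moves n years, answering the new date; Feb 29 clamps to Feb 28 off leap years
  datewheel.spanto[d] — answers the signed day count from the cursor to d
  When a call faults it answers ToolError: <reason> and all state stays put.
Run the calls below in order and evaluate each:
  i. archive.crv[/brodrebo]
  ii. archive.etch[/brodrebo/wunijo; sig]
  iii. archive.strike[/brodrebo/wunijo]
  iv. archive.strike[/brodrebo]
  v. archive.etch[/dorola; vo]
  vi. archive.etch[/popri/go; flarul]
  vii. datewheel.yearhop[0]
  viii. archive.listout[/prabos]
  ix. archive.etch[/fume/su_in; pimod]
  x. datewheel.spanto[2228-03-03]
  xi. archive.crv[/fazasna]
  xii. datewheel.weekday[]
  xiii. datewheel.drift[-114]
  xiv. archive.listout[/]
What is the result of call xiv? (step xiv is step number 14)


Answer: [caste, dorola, fazasna/, popri/, prabos]

Derivation:
>> archive.crv(p→/brodrebo)
<< ok
>> archive.etch(p→/brodrebo/wunijo, c→sig)
<< created
>> archive.strike(p→/brodrebo/wunijo)
<< ok
>> archive.strike(p→/brodrebo)
<< ok
>> archive.etch(p→/dorola, c→vo)
<< created
>> archive.etch(p→/popri/go, c→flarul)
<< overwrote
>> datewheel.yearhop(n→0)
<< 2227-01-13
>> archive.listout(p→/prabos)
<< ToolError: not a directory
>> archive.etch(p→/fume/su_in, c→pimod)
<< ToolError: no parent
>> datewheel.spanto(d→2228-03-03)
<< 415
>> archive.crv(p→/fazasna)
<< ok
>> datewheel.weekday()
<< Saturday
>> datewheel.drift(n→-114)
<< 2226-09-21
>> archive.listout(p→/)
<< [caste, dorola, fazasna/, popri/, prabos]


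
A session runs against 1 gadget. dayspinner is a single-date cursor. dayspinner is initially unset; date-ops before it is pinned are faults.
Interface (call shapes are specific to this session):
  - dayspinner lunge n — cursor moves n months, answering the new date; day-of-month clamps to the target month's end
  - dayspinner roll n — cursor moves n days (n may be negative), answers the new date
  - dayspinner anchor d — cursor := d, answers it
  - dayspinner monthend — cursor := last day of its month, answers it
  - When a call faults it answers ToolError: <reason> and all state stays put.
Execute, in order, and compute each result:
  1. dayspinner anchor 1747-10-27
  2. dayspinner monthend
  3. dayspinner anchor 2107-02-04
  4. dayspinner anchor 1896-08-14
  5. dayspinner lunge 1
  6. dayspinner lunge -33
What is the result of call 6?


Answer: 1893-12-14

Derivation:
$ dayspinner anchor d='1747-10-27'
= 1747-10-27
$ dayspinner monthend
= 1747-10-31
$ dayspinner anchor d='2107-02-04'
= 2107-02-04
$ dayspinner anchor d='1896-08-14'
= 1896-08-14
$ dayspinner lunge n='1'
= 1896-09-14
$ dayspinner lunge n='-33'
= 1893-12-14


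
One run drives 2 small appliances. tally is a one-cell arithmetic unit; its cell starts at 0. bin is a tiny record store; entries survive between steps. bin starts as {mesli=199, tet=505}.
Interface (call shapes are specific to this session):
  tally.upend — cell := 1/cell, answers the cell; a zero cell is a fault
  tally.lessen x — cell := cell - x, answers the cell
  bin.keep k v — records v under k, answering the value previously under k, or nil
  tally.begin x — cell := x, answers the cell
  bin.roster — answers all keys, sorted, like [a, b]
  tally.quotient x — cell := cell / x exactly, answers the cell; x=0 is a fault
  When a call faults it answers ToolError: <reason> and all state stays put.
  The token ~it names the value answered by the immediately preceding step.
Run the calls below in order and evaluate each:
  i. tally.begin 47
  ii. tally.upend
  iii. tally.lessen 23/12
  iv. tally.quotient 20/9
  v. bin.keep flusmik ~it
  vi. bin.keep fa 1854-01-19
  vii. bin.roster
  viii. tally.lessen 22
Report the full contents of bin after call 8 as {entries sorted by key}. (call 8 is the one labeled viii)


> begin x→47
:: 47
> upend
:: 1/47
> lessen x→23/12
:: -1069/564
> quotient x→20/9
:: -3207/3760
> keep k→flusmik v→~it
:: nil
> keep k→fa v→1854-01-19
:: nil
> roster
:: [fa, flusmik, mesli, tet]
> lessen x→22
:: -85927/3760

Answer: {fa=1854-01-19, flusmik=-3207/3760, mesli=199, tet=505}


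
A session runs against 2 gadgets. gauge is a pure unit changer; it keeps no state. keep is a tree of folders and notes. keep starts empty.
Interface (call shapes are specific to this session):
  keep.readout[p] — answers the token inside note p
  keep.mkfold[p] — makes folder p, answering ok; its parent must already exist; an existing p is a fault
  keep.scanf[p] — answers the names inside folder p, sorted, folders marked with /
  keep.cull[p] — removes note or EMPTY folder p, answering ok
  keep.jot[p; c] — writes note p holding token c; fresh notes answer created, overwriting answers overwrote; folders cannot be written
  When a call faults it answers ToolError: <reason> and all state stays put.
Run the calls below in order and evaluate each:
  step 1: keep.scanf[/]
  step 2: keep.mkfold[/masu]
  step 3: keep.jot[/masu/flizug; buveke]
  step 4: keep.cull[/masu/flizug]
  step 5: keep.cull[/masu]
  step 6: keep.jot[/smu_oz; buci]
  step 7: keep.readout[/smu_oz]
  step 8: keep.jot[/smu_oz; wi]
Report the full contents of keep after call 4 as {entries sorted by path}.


~$ scanf p→/
:: []
~$ mkfold p→/masu
:: ok
~$ jot p→/masu/flizug c→buveke
:: created
~$ cull p→/masu/flizug
:: ok
~$ cull p→/masu
:: ok
~$ jot p→/smu_oz c→buci
:: created
~$ readout p→/smu_oz
:: buci
~$ jot p→/smu_oz c→wi
:: overwrote

Answer: {masu/}


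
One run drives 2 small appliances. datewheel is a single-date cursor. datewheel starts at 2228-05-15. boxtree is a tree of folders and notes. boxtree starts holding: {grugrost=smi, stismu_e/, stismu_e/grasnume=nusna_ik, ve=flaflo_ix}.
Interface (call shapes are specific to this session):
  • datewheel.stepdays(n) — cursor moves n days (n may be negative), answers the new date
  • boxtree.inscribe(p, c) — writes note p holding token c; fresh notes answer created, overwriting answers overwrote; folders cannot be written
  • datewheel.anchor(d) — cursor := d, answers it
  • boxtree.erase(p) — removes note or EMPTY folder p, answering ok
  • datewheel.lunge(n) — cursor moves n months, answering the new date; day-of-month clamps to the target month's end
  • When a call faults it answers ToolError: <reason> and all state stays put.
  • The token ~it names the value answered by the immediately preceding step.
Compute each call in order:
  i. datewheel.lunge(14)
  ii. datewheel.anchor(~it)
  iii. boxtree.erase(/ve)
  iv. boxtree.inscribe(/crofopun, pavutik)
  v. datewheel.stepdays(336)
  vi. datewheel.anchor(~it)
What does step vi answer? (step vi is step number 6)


-> datewheel.lunge(n=14)
<- 2229-07-15
-> datewheel.anchor(d=~it)
<- 2229-07-15
-> boxtree.erase(p=/ve)
<- ok
-> boxtree.inscribe(p=/crofopun, c=pavutik)
<- created
-> datewheel.stepdays(n=336)
<- 2230-06-16
-> datewheel.anchor(d=~it)
<- 2230-06-16

Answer: 2230-06-16


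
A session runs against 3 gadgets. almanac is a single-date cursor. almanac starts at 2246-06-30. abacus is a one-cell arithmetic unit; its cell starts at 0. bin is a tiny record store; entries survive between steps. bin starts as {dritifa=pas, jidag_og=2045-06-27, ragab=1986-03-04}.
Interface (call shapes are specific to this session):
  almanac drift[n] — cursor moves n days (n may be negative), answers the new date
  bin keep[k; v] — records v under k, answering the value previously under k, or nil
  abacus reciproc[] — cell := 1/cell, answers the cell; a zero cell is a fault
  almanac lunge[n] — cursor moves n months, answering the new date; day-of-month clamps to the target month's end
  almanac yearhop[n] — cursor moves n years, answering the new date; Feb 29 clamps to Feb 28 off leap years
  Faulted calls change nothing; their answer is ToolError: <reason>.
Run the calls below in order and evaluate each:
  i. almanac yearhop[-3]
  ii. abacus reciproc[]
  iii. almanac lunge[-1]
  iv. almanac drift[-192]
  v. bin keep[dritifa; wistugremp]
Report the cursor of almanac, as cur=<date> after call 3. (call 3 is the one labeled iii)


> almanac yearhop -3
= 2243-06-30
> abacus reciproc
= ToolError: reciprocal of zero
> almanac lunge -1
= 2243-05-30
> almanac drift -192
= 2242-11-19
> bin keep dritifa wistugremp
= pas

Answer: cur=2243-05-30


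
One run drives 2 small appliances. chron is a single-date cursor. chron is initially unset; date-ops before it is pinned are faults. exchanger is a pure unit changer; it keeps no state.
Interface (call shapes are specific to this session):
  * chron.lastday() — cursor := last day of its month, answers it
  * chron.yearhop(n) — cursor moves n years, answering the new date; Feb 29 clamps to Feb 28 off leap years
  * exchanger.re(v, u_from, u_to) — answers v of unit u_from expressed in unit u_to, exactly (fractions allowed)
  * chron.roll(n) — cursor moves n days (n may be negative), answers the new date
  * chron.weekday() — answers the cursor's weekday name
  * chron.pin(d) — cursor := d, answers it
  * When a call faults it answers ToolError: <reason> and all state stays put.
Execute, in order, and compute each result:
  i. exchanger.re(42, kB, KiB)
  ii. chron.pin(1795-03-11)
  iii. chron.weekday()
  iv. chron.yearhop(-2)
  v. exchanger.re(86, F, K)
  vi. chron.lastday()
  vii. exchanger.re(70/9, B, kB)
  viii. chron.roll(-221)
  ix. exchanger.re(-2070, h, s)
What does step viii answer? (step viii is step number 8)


Answer: 1792-08-22

Derivation:
> re v→42 u_from→kB u_to→KiB
:: 2625/64
> pin d→1795-03-11
:: 1795-03-11
> weekday
:: Wednesday
> yearhop n→-2
:: 1793-03-11
> re v→86 u_from→F u_to→K
:: 6063/20
> lastday
:: 1793-03-31
> re v→70/9 u_from→B u_to→kB
:: 7/900
> roll n→-221
:: 1792-08-22
> re v→-2070 u_from→h u_to→s
:: -7452000


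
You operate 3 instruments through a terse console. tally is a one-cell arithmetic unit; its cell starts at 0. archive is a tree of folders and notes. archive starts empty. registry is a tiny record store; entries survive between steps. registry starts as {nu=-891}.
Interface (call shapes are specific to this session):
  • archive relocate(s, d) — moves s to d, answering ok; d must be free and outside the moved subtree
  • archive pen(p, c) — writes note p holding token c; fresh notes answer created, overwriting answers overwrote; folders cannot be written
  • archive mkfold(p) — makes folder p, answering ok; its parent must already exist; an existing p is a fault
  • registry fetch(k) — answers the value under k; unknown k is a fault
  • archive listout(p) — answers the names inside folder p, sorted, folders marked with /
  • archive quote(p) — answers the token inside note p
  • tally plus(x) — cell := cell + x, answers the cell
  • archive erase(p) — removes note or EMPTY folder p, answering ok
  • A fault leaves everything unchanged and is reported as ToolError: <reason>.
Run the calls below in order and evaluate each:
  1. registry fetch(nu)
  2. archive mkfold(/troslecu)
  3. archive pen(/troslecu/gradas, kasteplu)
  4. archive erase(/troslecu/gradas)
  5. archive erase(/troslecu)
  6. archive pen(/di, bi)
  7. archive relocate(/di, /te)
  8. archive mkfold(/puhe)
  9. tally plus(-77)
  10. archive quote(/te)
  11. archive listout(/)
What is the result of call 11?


Step: registry fetch[k→nu]
Result: -891
Step: archive mkfold[p→/troslecu]
Result: ok
Step: archive pen[p→/troslecu/gradas; c→kasteplu]
Result: created
Step: archive erase[p→/troslecu/gradas]
Result: ok
Step: archive erase[p→/troslecu]
Result: ok
Step: archive pen[p→/di; c→bi]
Result: created
Step: archive relocate[s→/di; d→/te]
Result: ok
Step: archive mkfold[p→/puhe]
Result: ok
Step: tally plus[x→-77]
Result: -77
Step: archive quote[p→/te]
Result: bi
Step: archive listout[p→/]
Result: [puhe/, te]

Answer: [puhe/, te]


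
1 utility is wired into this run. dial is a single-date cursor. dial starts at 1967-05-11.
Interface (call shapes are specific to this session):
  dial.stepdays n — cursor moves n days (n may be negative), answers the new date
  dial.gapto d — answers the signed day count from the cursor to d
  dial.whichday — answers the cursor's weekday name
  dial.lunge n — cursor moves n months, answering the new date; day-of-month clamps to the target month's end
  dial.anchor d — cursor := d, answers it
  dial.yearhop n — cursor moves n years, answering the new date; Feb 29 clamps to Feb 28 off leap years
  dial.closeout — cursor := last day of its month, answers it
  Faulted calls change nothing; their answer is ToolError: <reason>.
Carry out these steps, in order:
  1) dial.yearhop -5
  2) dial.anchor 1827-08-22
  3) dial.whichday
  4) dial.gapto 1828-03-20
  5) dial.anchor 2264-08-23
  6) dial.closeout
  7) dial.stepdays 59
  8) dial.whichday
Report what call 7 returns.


·→ dial.yearhop(n: -5)
·← 1962-05-11
·→ dial.anchor(d: 1827-08-22)
·← 1827-08-22
·→ dial.whichday()
·← Wednesday
·→ dial.gapto(d: 1828-03-20)
·← 211
·→ dial.anchor(d: 2264-08-23)
·← 2264-08-23
·→ dial.closeout()
·← 2264-08-31
·→ dial.stepdays(n: 59)
·← 2264-10-29
·→ dial.whichday()
·← Saturday

Answer: 2264-10-29


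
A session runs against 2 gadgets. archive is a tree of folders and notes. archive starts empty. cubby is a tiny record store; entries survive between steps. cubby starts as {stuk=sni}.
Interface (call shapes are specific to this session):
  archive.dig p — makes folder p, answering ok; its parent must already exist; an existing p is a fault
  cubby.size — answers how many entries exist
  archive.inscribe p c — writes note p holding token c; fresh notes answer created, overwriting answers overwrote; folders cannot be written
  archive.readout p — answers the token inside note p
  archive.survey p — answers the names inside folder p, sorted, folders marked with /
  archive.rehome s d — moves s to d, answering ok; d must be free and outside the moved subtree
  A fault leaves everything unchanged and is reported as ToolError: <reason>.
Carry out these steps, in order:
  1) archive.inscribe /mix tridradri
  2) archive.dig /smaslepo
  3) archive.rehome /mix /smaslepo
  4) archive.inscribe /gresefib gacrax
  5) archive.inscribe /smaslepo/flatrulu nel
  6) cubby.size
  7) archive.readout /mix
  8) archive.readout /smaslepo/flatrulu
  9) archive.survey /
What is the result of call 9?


Answer: [gresefib, mix, smaslepo/]

Derivation:
Act: archive.inscribe[p=/mix; c=tridradri]
Obs: created
Act: archive.dig[p=/smaslepo]
Obs: ok
Act: archive.rehome[s=/mix; d=/smaslepo]
Obs: ToolError: exists
Act: archive.inscribe[p=/gresefib; c=gacrax]
Obs: created
Act: archive.inscribe[p=/smaslepo/flatrulu; c=nel]
Obs: created
Act: cubby.size[]
Obs: 1
Act: archive.readout[p=/mix]
Obs: tridradri
Act: archive.readout[p=/smaslepo/flatrulu]
Obs: nel
Act: archive.survey[p=/]
Obs: [gresefib, mix, smaslepo/]


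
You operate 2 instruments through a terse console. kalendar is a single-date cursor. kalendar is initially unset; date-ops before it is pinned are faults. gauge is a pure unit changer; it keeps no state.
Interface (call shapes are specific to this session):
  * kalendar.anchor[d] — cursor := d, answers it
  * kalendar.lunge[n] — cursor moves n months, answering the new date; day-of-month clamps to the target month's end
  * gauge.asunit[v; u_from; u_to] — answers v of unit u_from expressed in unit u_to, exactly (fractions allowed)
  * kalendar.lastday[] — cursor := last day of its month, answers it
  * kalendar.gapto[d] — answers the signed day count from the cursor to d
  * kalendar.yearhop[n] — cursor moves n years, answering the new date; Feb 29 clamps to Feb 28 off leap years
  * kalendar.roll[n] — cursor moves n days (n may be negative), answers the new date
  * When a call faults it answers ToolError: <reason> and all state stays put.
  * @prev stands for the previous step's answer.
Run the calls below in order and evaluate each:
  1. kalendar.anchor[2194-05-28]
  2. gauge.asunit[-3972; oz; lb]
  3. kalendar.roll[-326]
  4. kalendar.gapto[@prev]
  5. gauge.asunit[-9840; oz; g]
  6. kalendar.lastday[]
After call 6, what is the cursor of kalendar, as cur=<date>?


Answer: cur=2193-07-31

Derivation:
% kalendar.anchor 2194-05-28
[out] 2194-05-28
% gauge.asunit -3972 oz lb
[out] -993/4
% kalendar.roll -326
[out] 2193-07-06
% kalendar.gapto @prev
[out] 0
% gauge.asunit -9840 oz g
[out] -5579186151/20000
% kalendar.lastday
[out] 2193-07-31


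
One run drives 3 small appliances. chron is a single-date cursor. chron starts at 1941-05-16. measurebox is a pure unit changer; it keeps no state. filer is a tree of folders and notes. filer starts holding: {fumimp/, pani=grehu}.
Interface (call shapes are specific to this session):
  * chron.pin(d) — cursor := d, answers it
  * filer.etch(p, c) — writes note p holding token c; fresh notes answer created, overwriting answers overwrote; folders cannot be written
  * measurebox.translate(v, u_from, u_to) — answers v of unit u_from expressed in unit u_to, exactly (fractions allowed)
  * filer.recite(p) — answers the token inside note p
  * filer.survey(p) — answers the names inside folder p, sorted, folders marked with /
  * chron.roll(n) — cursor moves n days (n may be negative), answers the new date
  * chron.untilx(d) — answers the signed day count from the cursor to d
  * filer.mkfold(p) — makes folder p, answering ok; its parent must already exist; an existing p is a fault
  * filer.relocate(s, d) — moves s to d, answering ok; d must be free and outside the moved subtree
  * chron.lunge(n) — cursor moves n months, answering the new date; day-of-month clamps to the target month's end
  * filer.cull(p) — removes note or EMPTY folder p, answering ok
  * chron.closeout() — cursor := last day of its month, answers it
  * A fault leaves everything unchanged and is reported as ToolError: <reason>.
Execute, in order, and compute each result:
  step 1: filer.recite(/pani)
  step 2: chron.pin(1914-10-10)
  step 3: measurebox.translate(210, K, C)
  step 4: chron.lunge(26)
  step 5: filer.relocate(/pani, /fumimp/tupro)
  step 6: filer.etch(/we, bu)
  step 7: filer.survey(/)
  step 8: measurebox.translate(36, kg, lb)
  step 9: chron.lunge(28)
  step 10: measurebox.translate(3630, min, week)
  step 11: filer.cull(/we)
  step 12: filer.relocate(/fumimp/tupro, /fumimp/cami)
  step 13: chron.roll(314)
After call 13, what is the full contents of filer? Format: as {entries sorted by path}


Step: filer.recite[p=/pani]
Result: grehu
Step: chron.pin[d=1914-10-10]
Result: 1914-10-10
Step: measurebox.translate[v=210; u_from=K; u_to=C]
Result: -1263/20
Step: chron.lunge[n=26]
Result: 1916-12-10
Step: filer.relocate[s=/pani; d=/fumimp/tupro]
Result: ok
Step: filer.etch[p=/we; c=bu]
Result: created
Step: filer.survey[p=/]
Result: [fumimp/, we]
Step: measurebox.translate[v=36; u_from=kg; u_to=lb]
Result: 3600000000/45359237
Step: chron.lunge[n=28]
Result: 1919-04-10
Step: measurebox.translate[v=3630; u_from=min; u_to=week]
Result: 121/336
Step: filer.cull[p=/we]
Result: ok
Step: filer.relocate[s=/fumimp/tupro; d=/fumimp/cami]
Result: ok
Step: chron.roll[n=314]
Result: 1920-02-18

Answer: {fumimp/, fumimp/cami=grehu}


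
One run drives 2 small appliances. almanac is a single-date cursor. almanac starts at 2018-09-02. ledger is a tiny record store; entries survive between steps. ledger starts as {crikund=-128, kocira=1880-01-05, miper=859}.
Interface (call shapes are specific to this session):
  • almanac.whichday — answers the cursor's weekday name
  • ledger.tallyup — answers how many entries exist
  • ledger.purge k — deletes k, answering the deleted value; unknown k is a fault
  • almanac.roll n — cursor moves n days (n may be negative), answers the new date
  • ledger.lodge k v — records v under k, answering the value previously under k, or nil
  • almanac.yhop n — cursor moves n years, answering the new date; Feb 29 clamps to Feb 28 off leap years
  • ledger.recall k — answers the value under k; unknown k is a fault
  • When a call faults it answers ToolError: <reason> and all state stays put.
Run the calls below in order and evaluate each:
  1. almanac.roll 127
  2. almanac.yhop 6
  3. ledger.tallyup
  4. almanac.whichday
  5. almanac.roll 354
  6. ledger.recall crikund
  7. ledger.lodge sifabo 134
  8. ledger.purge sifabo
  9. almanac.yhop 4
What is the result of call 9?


Do: almanac.roll[127]
See: 2019-01-07
Do: almanac.yhop[6]
See: 2025-01-07
Do: ledger.tallyup[]
See: 3
Do: almanac.whichday[]
See: Tuesday
Do: almanac.roll[354]
See: 2025-12-27
Do: ledger.recall[crikund]
See: -128
Do: ledger.lodge[sifabo; 134]
See: nil
Do: ledger.purge[sifabo]
See: 134
Do: almanac.yhop[4]
See: 2029-12-27

Answer: 2029-12-27


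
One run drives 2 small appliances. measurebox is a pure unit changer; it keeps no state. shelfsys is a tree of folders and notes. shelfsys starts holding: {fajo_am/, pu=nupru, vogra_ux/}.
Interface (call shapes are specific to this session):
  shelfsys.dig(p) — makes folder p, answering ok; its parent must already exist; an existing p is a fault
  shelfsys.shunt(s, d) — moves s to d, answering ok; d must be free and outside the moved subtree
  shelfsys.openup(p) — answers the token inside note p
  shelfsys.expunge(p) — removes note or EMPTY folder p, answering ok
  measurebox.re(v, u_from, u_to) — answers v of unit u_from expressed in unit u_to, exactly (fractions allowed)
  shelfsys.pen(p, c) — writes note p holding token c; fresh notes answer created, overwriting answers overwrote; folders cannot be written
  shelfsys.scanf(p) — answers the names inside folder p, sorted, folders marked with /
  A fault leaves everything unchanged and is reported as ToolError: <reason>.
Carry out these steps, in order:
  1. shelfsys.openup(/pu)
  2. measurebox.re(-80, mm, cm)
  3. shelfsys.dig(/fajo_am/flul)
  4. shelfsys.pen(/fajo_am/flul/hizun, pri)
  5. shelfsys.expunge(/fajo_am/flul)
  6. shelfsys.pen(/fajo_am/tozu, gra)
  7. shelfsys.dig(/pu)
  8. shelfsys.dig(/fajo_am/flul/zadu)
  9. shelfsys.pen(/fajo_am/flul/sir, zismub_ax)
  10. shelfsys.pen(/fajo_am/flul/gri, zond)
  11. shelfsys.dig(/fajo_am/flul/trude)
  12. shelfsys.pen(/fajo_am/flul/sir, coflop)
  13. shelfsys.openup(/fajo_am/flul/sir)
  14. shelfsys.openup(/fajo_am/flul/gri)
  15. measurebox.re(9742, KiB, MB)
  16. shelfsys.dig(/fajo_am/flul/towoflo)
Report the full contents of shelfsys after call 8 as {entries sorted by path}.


Answer: {fajo_am/, fajo_am/flul/, fajo_am/flul/hizun=pri, fajo_am/flul/zadu/, fajo_am/tozu=gra, pu=nupru, vogra_ux/}

Derivation:
[in] openup p→/pu
= nupru
[in] re v→-80 u_from→mm u_to→cm
= -8
[in] dig p→/fajo_am/flul
= ok
[in] pen p→/fajo_am/flul/hizun c→pri
= created
[in] expunge p→/fajo_am/flul
= ToolError: not empty
[in] pen p→/fajo_am/tozu c→gra
= created
[in] dig p→/pu
= ToolError: exists
[in] dig p→/fajo_am/flul/zadu
= ok
[in] pen p→/fajo_am/flul/sir c→zismub_ax
= created
[in] pen p→/fajo_am/flul/gri c→zond
= created
[in] dig p→/fajo_am/flul/trude
= ok
[in] pen p→/fajo_am/flul/sir c→coflop
= overwrote
[in] openup p→/fajo_am/flul/sir
= coflop
[in] openup p→/fajo_am/flul/gri
= zond
[in] re v→9742 u_from→KiB u_to→MB
= 155872/15625
[in] dig p→/fajo_am/flul/towoflo
= ok
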